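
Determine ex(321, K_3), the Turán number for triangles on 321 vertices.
ex(321, K_3) = ⌊321^2/4⌋ = 25760

Mantel (1907): a triangle-free graph on n vertices has at most ⌊n^2/4⌋ edges, with equality for the complete bipartite graph K_{⌊n/2⌋, ⌈n/2⌉}. For n = 321: ⌊321^2/4⌋ = ⌊103041/4⌋ = 25760. The extremal graph is K_{160, 161}, which has 160·161 = 25760 edges.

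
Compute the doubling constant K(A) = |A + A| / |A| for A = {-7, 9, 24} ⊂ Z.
K = |A + A| / |A| = 6/3 = 2

Enumerate A + A = {a + b : a, b ∈ A}. With |A| = 3, there are |A|^2 = 9 ordered sum pairs; collecting distinct values, A + A = {-14, 2, 17, 18, 33, 48}, so |A + A| = 6. Thus K = 6/3 = 2. For comparison, the minimum possible |A + A| over all 3-element sets is 2·3 − 1 = 5 (so min K = 5/3), attained only by arithmetic progressions.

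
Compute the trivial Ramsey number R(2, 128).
R(2, 128) = 128

R(2, k) = k for all k ≥ 2: in a 2-colouring of K_k, either some edge is red (a red K_2) or all edges are blue (a blue K_k). And K_{127} coloured all-blue has no blue K_128, so R(2, 128) > 127. Hence R(2, 128) = 128.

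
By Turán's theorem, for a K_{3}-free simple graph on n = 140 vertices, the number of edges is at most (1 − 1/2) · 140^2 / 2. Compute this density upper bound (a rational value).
Turán density bound = (1/2) · 140^2/2 = 4900

Turán's theorem: ex(n, K_{r+1}) is achieved by the complete r-partite Turán graph T(n, r) with parts as balanced as possible, and is at most (1 − 1/r) · n^2/2. For r = 2, n = 140: the density bound is (1/2) · 19600/2 = 4900. Since 2 ∣ 140, the Turán graph T(140, 2) has parts of equal size 70, and its edge count e(T(140, 2)) = 4900 attains the density bound exactly.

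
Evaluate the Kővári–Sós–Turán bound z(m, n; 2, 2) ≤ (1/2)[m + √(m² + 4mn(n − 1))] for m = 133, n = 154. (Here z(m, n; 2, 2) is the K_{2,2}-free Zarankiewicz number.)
z(133, 154; 2, 2) ≤ (1/2)[133 + √(133² + 4·133·154·153)] = (1/2)[133 + √12552673] = 1837.9876

Kővári–Sós–Turán: let r_1, ..., r_133 be the row sums and z = Σ r_i the total number of 1s. Each pair of columns can share at most one row with both entries 1 (else a 2×2 all-ones block appears), so Σ_i C(r_i, 2) ≤ C(154, 2) = 11781. By convexity Σ_i C(r_i, 2) ≥ 133·C(z/133, 2) = z(z − 133)/(2·133), giving z² − 133z − 133·154·153 ≤ 0 and hence z ≤ (1/2)[133 + √(17689 + 4·3133746)] = (1/2)[133 + √12552673] ≈ (1/2)(133 + 3542.9752) = 1837.9876.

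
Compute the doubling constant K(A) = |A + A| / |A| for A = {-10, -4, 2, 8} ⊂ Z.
K = |A + A| / |A| = 7/4

Enumerate A + A = {a + b : a, b ∈ A}. With |A| = 4, there are |A|^2 = 16 ordered sum pairs; collecting distinct values, A + A = {-20, -14, -8, -2, 4, 10, 16}, so |A + A| = 7. Thus K = 7/4. Here |A + A| = 2|A| − 1 = 7, the minimum possible — so K = 7/4 is minimal, which holds iff A is an arithmetic progression.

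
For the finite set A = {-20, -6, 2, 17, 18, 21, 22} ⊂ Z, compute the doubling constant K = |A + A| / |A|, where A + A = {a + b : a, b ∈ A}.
K = |A + A| / |A| = 27/7

Enumerate A + A = {a + b : a, b ∈ A}. With |A| = 7, there are |A|^2 = 49 ordered sum pairs; collecting distinct values, A + A = {-40, -26, -18, -12, -4, -3, -2, 1, 2, 4, 11, 12, 15, 16, 19, 20, 23, 24, 34, 35, 36, 38, 39, 40, 42, 43, 44}, so |A + A| = 27. Thus K = 27/7. For comparison, the minimum possible |A + A| over all 7-element sets is 2·7 − 1 = 13 (so min K = 13/7), attained only by arithmetic progressions.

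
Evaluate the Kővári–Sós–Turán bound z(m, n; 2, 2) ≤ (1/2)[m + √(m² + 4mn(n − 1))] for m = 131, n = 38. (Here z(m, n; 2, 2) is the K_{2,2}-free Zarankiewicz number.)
z(131, 38; 2, 2) ≤ (1/2)[131 + √(131² + 4·131·38·37)] = (1/2)[131 + √753905] = 499.6385

Kővári–Sós–Turán: let r_1, ..., r_131 be the row sums and z = Σ r_i the total number of 1s. Each pair of columns can share at most one row with both entries 1 (else a 2×2 all-ones block appears), so Σ_i C(r_i, 2) ≤ C(38, 2) = 703. By convexity Σ_i C(r_i, 2) ≥ 131·C(z/131, 2) = z(z − 131)/(2·131), giving z² − 131z − 131·38·37 ≤ 0 and hence z ≤ (1/2)[131 + √(17161 + 4·184186)] = (1/2)[131 + √753905] ≈ (1/2)(131 + 868.277) = 499.6385.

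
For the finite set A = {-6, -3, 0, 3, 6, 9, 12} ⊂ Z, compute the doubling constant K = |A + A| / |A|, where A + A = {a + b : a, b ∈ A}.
K = |A + A| / |A| = 13/7

Enumerate A + A = {a + b : a, b ∈ A}. With |A| = 7, there are |A|^2 = 49 ordered sum pairs; collecting distinct values, A + A = {-12, -9, -6, -3, 0, 3, 6, 9, 12, 15, 18, 21, 24}, so |A + A| = 13. Thus K = 13/7. Here |A + A| = 2|A| − 1 = 13, the minimum possible — so K = 13/7 is minimal, which holds iff A is an arithmetic progression.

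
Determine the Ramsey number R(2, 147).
R(2, 147) = 147

R(2, k) = k for all k ≥ 2: in a 2-colouring of K_k, either some edge is red (a red K_2) or all edges are blue (a blue K_k). And K_{146} coloured all-blue has no blue K_147, so R(2, 147) > 146. Hence R(2, 147) = 147.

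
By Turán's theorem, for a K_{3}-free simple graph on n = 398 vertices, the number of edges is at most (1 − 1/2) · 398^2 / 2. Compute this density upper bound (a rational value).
Turán density bound = (1/2) · 398^2/2 = 39601

Turán's theorem: ex(n, K_{r+1}) is achieved by the complete r-partite Turán graph T(n, r) with parts as balanced as possible, and is at most (1 − 1/r) · n^2/2. For r = 2, n = 398: the density bound is (1/2) · 158404/2 = 39601. Since 2 ∣ 398, the Turán graph T(398, 2) has parts of equal size 199, and its edge count e(T(398, 2)) = 39601 attains the density bound exactly.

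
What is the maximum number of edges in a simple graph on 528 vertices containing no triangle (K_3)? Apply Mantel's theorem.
ex(528, K_3) = ⌊528^2/4⌋ = 69696

Mantel (1907): a triangle-free graph on n vertices has at most ⌊n^2/4⌋ edges, with equality for the complete bipartite graph K_{⌊n/2⌋, ⌈n/2⌉}. For n = 528: ⌊528^2/4⌋ = ⌊278784/4⌋ = 69696. The extremal graph is K_{264, 264}, which has 264·264 = 69696 edges.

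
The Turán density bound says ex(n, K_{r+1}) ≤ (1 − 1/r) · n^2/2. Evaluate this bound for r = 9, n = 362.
Turán density bound = (8/9) · 362^2/2 = 524176/9 ≈ 58241.7778

Turán's theorem: ex(n, K_{r+1}) is achieved by the complete r-partite Turán graph T(n, r) with parts as balanced as possible, and is at most (1 − 1/r) · n^2/2. For r = 9, n = 362: the density bound is (8/9) · 131044/2 = 524176/9 ≈ 58241.7778. The integer-valued extremum is e(T(362, 9)) = 58241, which is strictly less than the density bound 524176/9 since 9 ∤ 362 (the parts of T(362, 9) cannot all be equal).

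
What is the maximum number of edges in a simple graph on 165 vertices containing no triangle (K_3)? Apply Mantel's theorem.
ex(165, K_3) = ⌊165^2/4⌋ = 6806

Mantel (1907): a triangle-free graph on n vertices has at most ⌊n^2/4⌋ edges, with equality for the complete bipartite graph K_{⌊n/2⌋, ⌈n/2⌉}. For n = 165: ⌊165^2/4⌋ = ⌊27225/4⌋ = 6806. The extremal graph is K_{82, 83}, which has 82·83 = 6806 edges.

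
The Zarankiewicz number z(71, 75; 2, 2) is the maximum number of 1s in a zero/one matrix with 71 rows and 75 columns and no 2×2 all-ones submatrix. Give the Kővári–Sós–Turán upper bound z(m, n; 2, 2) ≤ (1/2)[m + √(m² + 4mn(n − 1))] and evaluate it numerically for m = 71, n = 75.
z(71, 75; 2, 2) ≤ (1/2)[71 + √(71² + 4·71·75·74)] = (1/2)[71 + √1581241] = 664.237

Kővári–Sós–Turán: let r_1, ..., r_71 be the row sums and z = Σ r_i the total number of 1s. Each pair of columns can share at most one row with both entries 1 (else a 2×2 all-ones block appears), so Σ_i C(r_i, 2) ≤ C(75, 2) = 2775. By convexity Σ_i C(r_i, 2) ≥ 71·C(z/71, 2) = z(z − 71)/(2·71), giving z² − 71z − 71·75·74 ≤ 0 and hence z ≤ (1/2)[71 + √(5041 + 4·394050)] = (1/2)[71 + √1581241] ≈ (1/2)(71 + 1257.4741) = 664.237.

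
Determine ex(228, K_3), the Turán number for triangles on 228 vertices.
ex(228, K_3) = ⌊228^2/4⌋ = 12996

Mantel (1907): a triangle-free graph on n vertices has at most ⌊n^2/4⌋ edges, with equality for the complete bipartite graph K_{⌊n/2⌋, ⌈n/2⌉}. For n = 228: ⌊228^2/4⌋ = ⌊51984/4⌋ = 12996. The extremal graph is K_{114, 114}, which has 114·114 = 12996 edges.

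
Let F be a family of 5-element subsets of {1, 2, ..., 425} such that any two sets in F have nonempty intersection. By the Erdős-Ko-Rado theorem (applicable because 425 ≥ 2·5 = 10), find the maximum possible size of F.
max |F| = C(424, 4) = 1327668126

Erdős-Ko-Rado (1961): when n ≥ 2k, max |F| = C(n−1, k−1). The bound is attained by the star {A : i ∈ A} for any fixed i ∈ [n]. Here C(425−1, 5−1) = C(424, 4) = 1327668126.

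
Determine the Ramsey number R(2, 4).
R(2, 4) = 4

R(2, k) = k for all k ≥ 2: in a 2-colouring of K_k, either some edge is red (a red K_2) or all edges are blue (a blue K_k). And K_{3} coloured all-blue has no blue K_4, so R(2, 4) > 3. Hence R(2, 4) = 4.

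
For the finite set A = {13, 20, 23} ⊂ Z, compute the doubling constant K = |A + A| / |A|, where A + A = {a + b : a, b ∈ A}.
K = |A + A| / |A| = 6/3 = 2

Enumerate A + A = {a + b : a, b ∈ A}. With |A| = 3, there are |A|^2 = 9 ordered sum pairs; collecting distinct values, A + A = {26, 33, 36, 40, 43, 46}, so |A + A| = 6. Thus K = 6/3 = 2. For comparison, the minimum possible |A + A| over all 3-element sets is 2·3 − 1 = 5 (so min K = 5/3), attained only by arithmetic progressions.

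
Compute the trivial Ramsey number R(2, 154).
R(2, 154) = 154

R(2, k) = k for all k ≥ 2: in a 2-colouring of K_k, either some edge is red (a red K_2) or all edges are blue (a blue K_k). And K_{153} coloured all-blue has no blue K_154, so R(2, 154) > 153. Hence R(2, 154) = 154.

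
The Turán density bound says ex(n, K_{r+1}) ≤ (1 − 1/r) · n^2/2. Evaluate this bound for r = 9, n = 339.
Turán density bound = (8/9) · 339^2/2 = 51076

Turán's theorem: ex(n, K_{r+1}) is achieved by the complete r-partite Turán graph T(n, r) with parts as balanced as possible, and is at most (1 − 1/r) · n^2/2. For r = 9, n = 339: the density bound is (8/9) · 114921/2 = 51076. The integer-valued extremum is e(T(339, 9)) = 51075, which is strictly less than the density bound 51076 since 9 ∤ 339 (the parts of T(339, 9) cannot all be equal).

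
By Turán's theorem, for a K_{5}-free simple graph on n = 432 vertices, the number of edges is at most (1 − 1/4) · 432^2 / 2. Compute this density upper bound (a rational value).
Turán density bound = (3/4) · 432^2/2 = 69984

Turán's theorem: ex(n, K_{r+1}) is achieved by the complete r-partite Turán graph T(n, r) with parts as balanced as possible, and is at most (1 − 1/r) · n^2/2. For r = 4, n = 432: the density bound is (3/4) · 186624/2 = 69984. Since 4 ∣ 432, the Turán graph T(432, 4) has parts of equal size 108, and its edge count e(T(432, 4)) = 69984 attains the density bound exactly.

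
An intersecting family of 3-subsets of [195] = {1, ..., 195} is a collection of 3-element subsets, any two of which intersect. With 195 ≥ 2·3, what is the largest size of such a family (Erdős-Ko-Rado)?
max |F| = C(194, 2) = 18721

The Erdős-Ko-Rado theorem states: for n ≥ 2k, an intersecting family of k-subsets of an n-element set has size at most C(n − 1, k − 1), with equality for 'star' families {A ⊆ [n] : |A| = k, i ∈ A} (fix an element i). For n = 195, k = 3: C(194, 2) = 18721.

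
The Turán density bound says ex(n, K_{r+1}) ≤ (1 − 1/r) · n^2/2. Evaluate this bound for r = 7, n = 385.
Turán density bound = (6/7) · 385^2/2 = 63525

Turán's theorem: ex(n, K_{r+1}) is achieved by the complete r-partite Turán graph T(n, r) with parts as balanced as possible, and is at most (1 − 1/r) · n^2/2. For r = 7, n = 385: the density bound is (6/7) · 148225/2 = 63525. Since 7 ∣ 385, the Turán graph T(385, 7) has parts of equal size 55, and its edge count e(T(385, 7)) = 63525 attains the density bound exactly.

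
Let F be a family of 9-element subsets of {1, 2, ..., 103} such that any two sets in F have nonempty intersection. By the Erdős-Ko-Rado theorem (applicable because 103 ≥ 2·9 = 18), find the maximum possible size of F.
max |F| = C(102, 8) = 219295068300

The Erdős-Ko-Rado theorem states: for n ≥ 2k, an intersecting family of k-subsets of an n-element set has size at most C(n − 1, k − 1), with equality for 'star' families {A ⊆ [n] : |A| = k, i ∈ A} (fix an element i). For n = 103, k = 9: C(102, 8) = 219295068300.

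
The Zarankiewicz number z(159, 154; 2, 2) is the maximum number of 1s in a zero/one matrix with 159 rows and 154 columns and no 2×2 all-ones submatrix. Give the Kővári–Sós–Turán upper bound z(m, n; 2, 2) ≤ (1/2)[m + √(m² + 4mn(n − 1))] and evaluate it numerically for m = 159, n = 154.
z(159, 154; 2, 2) ≤ (1/2)[159 + √(159² + 4·159·154·153)] = (1/2)[159 + √15010713] = 2016.6831

Kővári–Sós–Turán: let r_1, ..., r_159 be the row sums and z = Σ r_i the total number of 1s. Each pair of columns can share at most one row with both entries 1 (else a 2×2 all-ones block appears), so Σ_i C(r_i, 2) ≤ C(154, 2) = 11781. By convexity Σ_i C(r_i, 2) ≥ 159·C(z/159, 2) = z(z − 159)/(2·159), giving z² − 159z − 159·154·153 ≤ 0 and hence z ≤ (1/2)[159 + √(25281 + 4·3746358)] = (1/2)[159 + √15010713] ≈ (1/2)(159 + 3874.3661) = 2016.6831.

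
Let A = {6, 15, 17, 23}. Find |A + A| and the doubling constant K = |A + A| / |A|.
K = |A + A| / |A| = 10/4 = 5/2

Enumerate A + A = {a + b : a, b ∈ A}. With |A| = 4, there are |A|^2 = 16 ordered sum pairs; collecting distinct values, A + A = {12, 21, 23, 29, 30, 32, 34, 38, 40, 46}, so |A + A| = 10. Thus K = 10/4 = 5/2. For comparison, the minimum possible |A + A| over all 4-element sets is 2·4 − 1 = 7 (so min K = 7/4), attained only by arithmetic progressions.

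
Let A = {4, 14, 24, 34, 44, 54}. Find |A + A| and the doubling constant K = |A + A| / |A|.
K = |A + A| / |A| = 11/6

Enumerate A + A = {a + b : a, b ∈ A}. With |A| = 6, there are |A|^2 = 36 ordered sum pairs; collecting distinct values, A + A = {8, 18, 28, 38, 48, 58, 68, 78, 88, 98, 108}, so |A + A| = 11. Thus K = 11/6. Here |A + A| = 2|A| − 1 = 11, the minimum possible — so K = 11/6 is minimal, which holds iff A is an arithmetic progression.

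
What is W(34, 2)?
W(34, 2) = 34 + 1 = 35

A 2-term AP is any pair of integers, so a monochromatic 2-AP exists iff some colour is used at least twice. With 34 colours, the colouring i ↦ i on {1, ..., 34} uses each colour once, avoiding any monochromatic pair, so W(34, 2) > 34. For {1, ..., 35}, pigeonhole forces two integers of the same colour, which form a monochromatic 2-AP. Hence W(34, 2) = 35.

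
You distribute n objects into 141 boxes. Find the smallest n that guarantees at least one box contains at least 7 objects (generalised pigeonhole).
n = (7 − 1)·141 + 1 = 847

By the generalised pigeonhole principle, to guarantee some box contains ≥ r objects we need more than (r − 1) · k objects total. Threshold: n = (r − 1) · k + 1. With r = 7 and k = 141: n = 6 · 141 + 1 = 846 + 1 = 847. For n = 846 = 6 · 141, we can put exactly 6 objects in every box, avoiding 7 in any single one — so 847 is tight.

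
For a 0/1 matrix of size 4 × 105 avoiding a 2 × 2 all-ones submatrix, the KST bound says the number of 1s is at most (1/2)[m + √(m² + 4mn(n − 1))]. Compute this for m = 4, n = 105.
z(4, 105; 2, 2) ≤ (1/2)[4 + √(4² + 4·4·105·104)] = (1/2)[4 + √174736] = 211.0072

Kővári–Sós–Turán: let r_1, ..., r_4 be the row sums and z = Σ r_i the total number of 1s. Each pair of columns can share at most one row with both entries 1 (else a 2×2 all-ones block appears), so Σ_i C(r_i, 2) ≤ C(105, 2) = 5460. By convexity Σ_i C(r_i, 2) ≥ 4·C(z/4, 2) = z(z − 4)/(2·4), giving z² − 4z − 4·105·104 ≤ 0 and hence z ≤ (1/2)[4 + √(16 + 4·43680)] = (1/2)[4 + √174736] ≈ (1/2)(4 + 418.0144) = 211.0072.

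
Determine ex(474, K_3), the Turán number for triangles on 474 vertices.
ex(474, K_3) = ⌊474^2/4⌋ = 56169

Mantel (1907): a triangle-free graph on n vertices has at most ⌊n^2/4⌋ edges, with equality for the complete bipartite graph K_{⌊n/2⌋, ⌈n/2⌉}. For n = 474: ⌊474^2/4⌋ = ⌊224676/4⌋ = 56169. The extremal graph is K_{237, 237}, which has 237·237 = 56169 edges.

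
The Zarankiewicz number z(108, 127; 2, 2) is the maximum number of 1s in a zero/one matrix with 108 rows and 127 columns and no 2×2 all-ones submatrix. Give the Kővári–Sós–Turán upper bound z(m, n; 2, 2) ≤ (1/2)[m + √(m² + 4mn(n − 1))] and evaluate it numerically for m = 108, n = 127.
z(108, 127; 2, 2) ≤ (1/2)[108 + √(108² + 4·108·127·126)] = (1/2)[108 + √6924528] = 1369.7249

Kővári–Sós–Turán: let r_1, ..., r_108 be the row sums and z = Σ r_i the total number of 1s. Each pair of columns can share at most one row with both entries 1 (else a 2×2 all-ones block appears), so Σ_i C(r_i, 2) ≤ C(127, 2) = 8001. By convexity Σ_i C(r_i, 2) ≥ 108·C(z/108, 2) = z(z − 108)/(2·108), giving z² − 108z − 108·127·126 ≤ 0 and hence z ≤ (1/2)[108 + √(11664 + 4·1728216)] = (1/2)[108 + √6924528] ≈ (1/2)(108 + 2631.4498) = 1369.7249.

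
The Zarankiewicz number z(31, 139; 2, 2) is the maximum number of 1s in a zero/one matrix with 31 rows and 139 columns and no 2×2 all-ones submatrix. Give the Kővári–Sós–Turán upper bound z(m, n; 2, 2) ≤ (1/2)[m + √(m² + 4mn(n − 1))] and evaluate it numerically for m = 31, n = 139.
z(31, 139; 2, 2) ≤ (1/2)[31 + √(31² + 4·31·139·138)] = (1/2)[31 + √2379529] = 786.7861

Kővári–Sós–Turán: let r_1, ..., r_31 be the row sums and z = Σ r_i the total number of 1s. Each pair of columns can share at most one row with both entries 1 (else a 2×2 all-ones block appears), so Σ_i C(r_i, 2) ≤ C(139, 2) = 9591. By convexity Σ_i C(r_i, 2) ≥ 31·C(z/31, 2) = z(z − 31)/(2·31), giving z² − 31z − 31·139·138 ≤ 0 and hence z ≤ (1/2)[31 + √(961 + 4·594642)] = (1/2)[31 + √2379529] ≈ (1/2)(31 + 1542.5722) = 786.7861.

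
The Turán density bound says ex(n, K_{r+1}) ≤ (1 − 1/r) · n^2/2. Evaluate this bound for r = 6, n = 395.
Turán density bound = (5/6) · 395^2/2 = 780125/12 ≈ 65010.4167

Turán's theorem: ex(n, K_{r+1}) is achieved by the complete r-partite Turán graph T(n, r) with parts as balanced as possible, and is at most (1 − 1/r) · n^2/2. For r = 6, n = 395: the density bound is (5/6) · 156025/2 = 780125/12 ≈ 65010.4167. The integer-valued extremum is e(T(395, 6)) = 65010, which is strictly less than the density bound 780125/12 since 6 ∤ 395 (the parts of T(395, 6) cannot all be equal).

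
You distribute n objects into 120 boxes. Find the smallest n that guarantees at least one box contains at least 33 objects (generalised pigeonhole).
n = (33 − 1)·120 + 1 = 3841

By the generalised pigeonhole principle, to guarantee some box contains ≥ r objects we need more than (r − 1) · k objects total. Threshold: n = (r − 1) · k + 1. With r = 33 and k = 120: n = 32 · 120 + 1 = 3840 + 1 = 3841. For n = 3840 = 32 · 120, we can put exactly 32 objects in every box, avoiding 33 in any single one — so 3841 is tight.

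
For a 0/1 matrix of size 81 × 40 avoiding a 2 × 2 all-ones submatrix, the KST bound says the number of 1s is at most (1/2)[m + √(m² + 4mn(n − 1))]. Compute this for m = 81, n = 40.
z(81, 40; 2, 2) ≤ (1/2)[81 + √(81² + 4·81·40·39)] = (1/2)[81 + √512001] = 398.2712

Kővári–Sós–Turán: let r_1, ..., r_81 be the row sums and z = Σ r_i the total number of 1s. Each pair of columns can share at most one row with both entries 1 (else a 2×2 all-ones block appears), so Σ_i C(r_i, 2) ≤ C(40, 2) = 780. By convexity Σ_i C(r_i, 2) ≥ 81·C(z/81, 2) = z(z − 81)/(2·81), giving z² − 81z − 81·40·39 ≤ 0 and hence z ≤ (1/2)[81 + √(6561 + 4·126360)] = (1/2)[81 + √512001] ≈ (1/2)(81 + 715.5425) = 398.2712.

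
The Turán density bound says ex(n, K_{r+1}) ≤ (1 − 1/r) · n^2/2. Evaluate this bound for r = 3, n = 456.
Turán density bound = (2/3) · 456^2/2 = 69312

Turán's theorem: ex(n, K_{r+1}) is achieved by the complete r-partite Turán graph T(n, r) with parts as balanced as possible, and is at most (1 − 1/r) · n^2/2. For r = 3, n = 456: the density bound is (2/3) · 207936/2 = 69312. Since 3 ∣ 456, the Turán graph T(456, 3) has parts of equal size 152, and its edge count e(T(456, 3)) = 69312 attains the density bound exactly.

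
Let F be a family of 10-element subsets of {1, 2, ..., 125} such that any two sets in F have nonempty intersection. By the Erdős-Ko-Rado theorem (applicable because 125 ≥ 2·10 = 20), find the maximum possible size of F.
max |F| = C(124, 9) = 14189367287524

The Erdős-Ko-Rado theorem states: for n ≥ 2k, an intersecting family of k-subsets of an n-element set has size at most C(n − 1, k − 1), with equality for 'star' families {A ⊆ [n] : |A| = k, i ∈ A} (fix an element i). For n = 125, k = 10: C(124, 9) = 14189367287524.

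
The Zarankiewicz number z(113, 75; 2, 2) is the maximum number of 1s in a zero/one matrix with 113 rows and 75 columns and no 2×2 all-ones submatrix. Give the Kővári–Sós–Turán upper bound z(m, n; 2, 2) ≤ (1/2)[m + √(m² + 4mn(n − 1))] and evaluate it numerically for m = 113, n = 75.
z(113, 75; 2, 2) ≤ (1/2)[113 + √(113² + 4·113·75·74)] = (1/2)[113 + √2521369] = 850.441

Kővári–Sós–Turán: let r_1, ..., r_113 be the row sums and z = Σ r_i the total number of 1s. Each pair of columns can share at most one row with both entries 1 (else a 2×2 all-ones block appears), so Σ_i C(r_i, 2) ≤ C(75, 2) = 2775. By convexity Σ_i C(r_i, 2) ≥ 113·C(z/113, 2) = z(z − 113)/(2·113), giving z² − 113z − 113·75·74 ≤ 0 and hence z ≤ (1/2)[113 + √(12769 + 4·627150)] = (1/2)[113 + √2521369] ≈ (1/2)(113 + 1587.8819) = 850.441.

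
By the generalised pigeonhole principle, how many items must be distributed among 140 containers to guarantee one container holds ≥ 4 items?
n = (4 − 1)·140 + 1 = 421

By the generalised pigeonhole principle, to guarantee some box contains ≥ r objects we need more than (r − 1) · k objects total. Threshold: n = (r − 1) · k + 1. With r = 4 and k = 140: n = 3 · 140 + 1 = 420 + 1 = 421. For n = 420 = 3 · 140, we can put exactly 3 objects in every box, avoiding 4 in any single one — so 421 is tight.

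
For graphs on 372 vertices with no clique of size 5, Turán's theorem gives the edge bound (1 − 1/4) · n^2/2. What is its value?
Turán density bound = (3/4) · 372^2/2 = 51894

Turán's theorem: ex(n, K_{r+1}) is achieved by the complete r-partite Turán graph T(n, r) with parts as balanced as possible, and is at most (1 − 1/r) · n^2/2. For r = 4, n = 372: the density bound is (3/4) · 138384/2 = 51894. Since 4 ∣ 372, the Turán graph T(372, 4) has parts of equal size 93, and its edge count e(T(372, 4)) = 51894 attains the density bound exactly.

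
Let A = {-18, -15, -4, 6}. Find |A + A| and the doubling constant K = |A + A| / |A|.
K = |A + A| / |A| = 10/4 = 5/2

Enumerate A + A = {a + b : a, b ∈ A}. With |A| = 4, there are |A|^2 = 16 ordered sum pairs; collecting distinct values, A + A = {-36, -33, -30, -22, -19, -12, -9, -8, 2, 12}, so |A + A| = 10. Thus K = 10/4 = 5/2. For comparison, the minimum possible |A + A| over all 4-element sets is 2·4 − 1 = 7 (so min K = 7/4), attained only by arithmetic progressions.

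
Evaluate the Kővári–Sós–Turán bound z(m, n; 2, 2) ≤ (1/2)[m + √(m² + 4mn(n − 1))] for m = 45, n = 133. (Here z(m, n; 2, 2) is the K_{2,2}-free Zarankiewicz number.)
z(45, 133; 2, 2) ≤ (1/2)[45 + √(45² + 4·45·133·132)] = (1/2)[45 + √3162105] = 911.6154

Kővári–Sós–Turán: let r_1, ..., r_45 be the row sums and z = Σ r_i the total number of 1s. Each pair of columns can share at most one row with both entries 1 (else a 2×2 all-ones block appears), so Σ_i C(r_i, 2) ≤ C(133, 2) = 8778. By convexity Σ_i C(r_i, 2) ≥ 45·C(z/45, 2) = z(z − 45)/(2·45), giving z² − 45z − 45·133·132 ≤ 0 and hence z ≤ (1/2)[45 + √(2025 + 4·790020)] = (1/2)[45 + √3162105] ≈ (1/2)(45 + 1778.2309) = 911.6154.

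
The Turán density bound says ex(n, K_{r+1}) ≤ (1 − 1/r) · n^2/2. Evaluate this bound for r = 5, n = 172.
Turán density bound = (4/5) · 172^2/2 = 59168/5 ≈ 11833.6

Turán's theorem: ex(n, K_{r+1}) is achieved by the complete r-partite Turán graph T(n, r) with parts as balanced as possible, and is at most (1 − 1/r) · n^2/2. For r = 5, n = 172: the density bound is (4/5) · 29584/2 = 59168/5 ≈ 11833.6. The integer-valued extremum is e(T(172, 5)) = 11833, which is strictly less than the density bound 59168/5 since 5 ∤ 172 (the parts of T(172, 5) cannot all be equal).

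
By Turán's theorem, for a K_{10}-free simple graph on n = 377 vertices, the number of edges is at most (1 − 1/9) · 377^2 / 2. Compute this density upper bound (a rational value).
Turán density bound = (8/9) · 377^2/2 = 568516/9 ≈ 63168.4444

Turán's theorem: ex(n, K_{r+1}) is achieved by the complete r-partite Turán graph T(n, r) with parts as balanced as possible, and is at most (1 − 1/r) · n^2/2. For r = 9, n = 377: the density bound is (8/9) · 142129/2 = 568516/9 ≈ 63168.4444. The integer-valued extremum is e(T(377, 9)) = 63168, which is strictly less than the density bound 568516/9 since 9 ∤ 377 (the parts of T(377, 9) cannot all be equal).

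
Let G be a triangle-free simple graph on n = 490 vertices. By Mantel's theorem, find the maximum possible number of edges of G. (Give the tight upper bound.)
ex(490, K_3) = ⌊490^2/4⌋ = 60025

Mantel (1907): a triangle-free graph on n vertices has at most ⌊n^2/4⌋ edges, with equality for the complete bipartite graph K_{⌊n/2⌋, ⌈n/2⌉}. For n = 490: ⌊490^2/4⌋ = ⌊240100/4⌋ = 60025. The extremal graph is K_{245, 245}, which has 245·245 = 60025 edges.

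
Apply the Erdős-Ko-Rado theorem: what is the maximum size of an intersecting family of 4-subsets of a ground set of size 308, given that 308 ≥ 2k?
max |F| = C(307, 3) = 4775385

The Erdős-Ko-Rado theorem states: for n ≥ 2k, an intersecting family of k-subsets of an n-element set has size at most C(n − 1, k − 1), with equality for 'star' families {A ⊆ [n] : |A| = k, i ∈ A} (fix an element i). For n = 308, k = 4: C(307, 3) = 4775385.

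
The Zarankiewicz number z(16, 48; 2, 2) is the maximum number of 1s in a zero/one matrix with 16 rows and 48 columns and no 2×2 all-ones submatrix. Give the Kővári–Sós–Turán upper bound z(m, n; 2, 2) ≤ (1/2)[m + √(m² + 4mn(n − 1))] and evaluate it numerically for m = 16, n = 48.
z(16, 48; 2, 2) ≤ (1/2)[16 + √(16² + 4·16·48·47)] = (1/2)[16 + √144640] = 198.1578

Kővári–Sós–Turán: let r_1, ..., r_16 be the row sums and z = Σ r_i the total number of 1s. Each pair of columns can share at most one row with both entries 1 (else a 2×2 all-ones block appears), so Σ_i C(r_i, 2) ≤ C(48, 2) = 1128. By convexity Σ_i C(r_i, 2) ≥ 16·C(z/16, 2) = z(z − 16)/(2·16), giving z² − 16z − 16·48·47 ≤ 0 and hence z ≤ (1/2)[16 + √(256 + 4·36096)] = (1/2)[16 + √144640] ≈ (1/2)(16 + 380.3157) = 198.1578.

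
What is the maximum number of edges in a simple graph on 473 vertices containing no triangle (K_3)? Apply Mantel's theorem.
ex(473, K_3) = ⌊473^2/4⌋ = 55932

Mantel (1907): a triangle-free graph on n vertices has at most ⌊n^2/4⌋ edges, with equality for the complete bipartite graph K_{⌊n/2⌋, ⌈n/2⌉}. For n = 473: ⌊473^2/4⌋ = ⌊223729/4⌋ = 55932. The extremal graph is K_{236, 237}, which has 236·237 = 55932 edges.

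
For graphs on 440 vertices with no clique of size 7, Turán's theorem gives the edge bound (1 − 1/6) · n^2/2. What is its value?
Turán density bound = (5/6) · 440^2/2 = 242000/3 ≈ 80666.6667

Turán's theorem: ex(n, K_{r+1}) is achieved by the complete r-partite Turán graph T(n, r) with parts as balanced as possible, and is at most (1 − 1/r) · n^2/2. For r = 6, n = 440: the density bound is (5/6) · 193600/2 = 242000/3 ≈ 80666.6667. The integer-valued extremum is e(T(440, 6)) = 80666, which is strictly less than the density bound 242000/3 since 6 ∤ 440 (the parts of T(440, 6) cannot all be equal).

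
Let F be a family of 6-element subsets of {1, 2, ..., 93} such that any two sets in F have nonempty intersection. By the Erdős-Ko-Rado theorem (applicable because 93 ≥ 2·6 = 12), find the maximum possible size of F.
max |F| = C(92, 5) = 49177128

The Erdős-Ko-Rado theorem states: for n ≥ 2k, an intersecting family of k-subsets of an n-element set has size at most C(n − 1, k − 1), with equality for 'star' families {A ⊆ [n] : |A| = k, i ∈ A} (fix an element i). For n = 93, k = 6: C(92, 5) = 49177128.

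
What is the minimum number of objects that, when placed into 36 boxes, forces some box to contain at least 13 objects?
n = (13 − 1)·36 + 1 = 433

By the generalised pigeonhole principle, to guarantee some box contains ≥ r objects we need more than (r − 1) · k objects total. Threshold: n = (r − 1) · k + 1. With r = 13 and k = 36: n = 12 · 36 + 1 = 432 + 1 = 433. For n = 432 = 12 · 36, we can put exactly 12 objects in every box, avoiding 13 in any single one — so 433 is tight.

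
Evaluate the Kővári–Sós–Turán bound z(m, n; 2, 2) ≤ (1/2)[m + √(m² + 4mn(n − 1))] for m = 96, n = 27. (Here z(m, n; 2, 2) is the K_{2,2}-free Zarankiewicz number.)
z(96, 27; 2, 2) ≤ (1/2)[96 + √(96² + 4·96·27·26)] = (1/2)[96 + √278784] = 312

Kővári–Sós–Turán: let r_1, ..., r_96 be the row sums and z = Σ r_i the total number of 1s. Each pair of columns can share at most one row with both entries 1 (else a 2×2 all-ones block appears), so Σ_i C(r_i, 2) ≤ C(27, 2) = 351. By convexity Σ_i C(r_i, 2) ≥ 96·C(z/96, 2) = z(z − 96)/(2·96), giving z² − 96z − 96·27·26 ≤ 0 and hence z ≤ (1/2)[96 + √(9216 + 4·67392)] = (1/2)[96 + √278784] ≈ (1/2)(96 + 528) = 312.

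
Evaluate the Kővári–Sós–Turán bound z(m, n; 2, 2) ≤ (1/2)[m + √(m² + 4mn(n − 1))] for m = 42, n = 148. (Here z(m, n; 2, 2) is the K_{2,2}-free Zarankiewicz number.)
z(42, 148; 2, 2) ≤ (1/2)[42 + √(42² + 4·42·148·147)] = (1/2)[42 + √3656772] = 977.1344

Kővári–Sós–Turán: let r_1, ..., r_42 be the row sums and z = Σ r_i the total number of 1s. Each pair of columns can share at most one row with both entries 1 (else a 2×2 all-ones block appears), so Σ_i C(r_i, 2) ≤ C(148, 2) = 10878. By convexity Σ_i C(r_i, 2) ≥ 42·C(z/42, 2) = z(z − 42)/(2·42), giving z² − 42z − 42·148·147 ≤ 0 and hence z ≤ (1/2)[42 + √(1764 + 4·913752)] = (1/2)[42 + √3656772] ≈ (1/2)(42 + 1912.2688) = 977.1344.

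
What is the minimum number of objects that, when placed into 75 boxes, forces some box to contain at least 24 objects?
n = (24 − 1)·75 + 1 = 1726

By the generalised pigeonhole principle, to guarantee some box contains ≥ r objects we need more than (r − 1) · k objects total. Threshold: n = (r − 1) · k + 1. With r = 24 and k = 75: n = 23 · 75 + 1 = 1725 + 1 = 1726. For n = 1725 = 23 · 75, we can put exactly 23 objects in every box, avoiding 24 in any single one — so 1726 is tight.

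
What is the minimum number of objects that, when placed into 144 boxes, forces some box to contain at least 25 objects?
n = (25 − 1)·144 + 1 = 3457

By the generalised pigeonhole principle, to guarantee some box contains ≥ r objects we need more than (r − 1) · k objects total. Threshold: n = (r − 1) · k + 1. With r = 25 and k = 144: n = 24 · 144 + 1 = 3456 + 1 = 3457. For n = 3456 = 24 · 144, we can put exactly 24 objects in every box, avoiding 25 in any single one — so 3457 is tight.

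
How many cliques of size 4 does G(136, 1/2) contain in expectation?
E[# K_4] = C(136, 4) · (1/2)^C(4, 2) = 13633830 / 2^6 = 6816915/32 = 213028.59375

For each 4-subset S of vertices (there are C(136, 4) = 13633830 such S), let X_S = 1 if S induces a K_4 (all C(4, 2) = 6 edges present). Then P(X_S = 1) = (1/2)^6 = 1/64. By linearity of expectation, E[# K_4] = C(136, 4) · (1/2)^6 = 13633830 / 64 = 6816915/32 = 213028.59375.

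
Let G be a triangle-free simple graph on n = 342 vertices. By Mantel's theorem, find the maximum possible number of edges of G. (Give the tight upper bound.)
ex(342, K_3) = ⌊342^2/4⌋ = 29241

Mantel (1907): a triangle-free graph on n vertices has at most ⌊n^2/4⌋ edges, with equality for the complete bipartite graph K_{⌊n/2⌋, ⌈n/2⌉}. For n = 342: ⌊342^2/4⌋ = ⌊116964/4⌋ = 29241. The extremal graph is K_{171, 171}, which has 171·171 = 29241 edges.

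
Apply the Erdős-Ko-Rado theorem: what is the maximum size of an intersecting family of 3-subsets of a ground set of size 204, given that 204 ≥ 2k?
max |F| = C(203, 2) = 20503

Erdős-Ko-Rado (1961): when n ≥ 2k, max |F| = C(n−1, k−1). The bound is attained by the star {A : i ∈ A} for any fixed i ∈ [n]. Here C(204−1, 3−1) = C(203, 2) = 20503.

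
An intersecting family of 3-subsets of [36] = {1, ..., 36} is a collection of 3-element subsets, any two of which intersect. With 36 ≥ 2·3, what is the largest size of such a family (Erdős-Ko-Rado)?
max |F| = C(35, 2) = 595

The Erdős-Ko-Rado theorem states: for n ≥ 2k, an intersecting family of k-subsets of an n-element set has size at most C(n − 1, k − 1), with equality for 'star' families {A ⊆ [n] : |A| = k, i ∈ A} (fix an element i). For n = 36, k = 3: C(35, 2) = 595.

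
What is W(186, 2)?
W(186, 2) = 186 + 1 = 187

A 2-term AP is any pair of integers, so a monochromatic 2-AP exists iff some colour is used at least twice. With 186 colours, the colouring i ↦ i on {1, ..., 186} uses each colour once, avoiding any monochromatic pair, so W(186, 2) > 186. For {1, ..., 187}, pigeonhole forces two integers of the same colour, which form a monochromatic 2-AP. Hence W(186, 2) = 187.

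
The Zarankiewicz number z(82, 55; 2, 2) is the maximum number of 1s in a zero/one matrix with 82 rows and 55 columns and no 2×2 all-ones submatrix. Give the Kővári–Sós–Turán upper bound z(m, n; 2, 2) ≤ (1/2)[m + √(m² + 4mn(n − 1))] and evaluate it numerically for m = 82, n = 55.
z(82, 55; 2, 2) ≤ (1/2)[82 + √(82² + 4·82·55·54)] = (1/2)[82 + √980884] = 536.1979

Kővári–Sós–Turán: let r_1, ..., r_82 be the row sums and z = Σ r_i the total number of 1s. Each pair of columns can share at most one row with both entries 1 (else a 2×2 all-ones block appears), so Σ_i C(r_i, 2) ≤ C(55, 2) = 1485. By convexity Σ_i C(r_i, 2) ≥ 82·C(z/82, 2) = z(z − 82)/(2·82), giving z² − 82z − 82·55·54 ≤ 0 and hence z ≤ (1/2)[82 + √(6724 + 4·243540)] = (1/2)[82 + √980884] ≈ (1/2)(82 + 990.3959) = 536.1979.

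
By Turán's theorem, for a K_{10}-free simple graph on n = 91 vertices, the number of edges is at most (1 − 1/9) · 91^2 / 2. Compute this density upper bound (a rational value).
Turán density bound = (8/9) · 91^2/2 = 33124/9 ≈ 3680.4444

Turán's theorem: ex(n, K_{r+1}) is achieved by the complete r-partite Turán graph T(n, r) with parts as balanced as possible, and is at most (1 − 1/r) · n^2/2. For r = 9, n = 91: the density bound is (8/9) · 8281/2 = 33124/9 ≈ 3680.4444. The integer-valued extremum is e(T(91, 9)) = 3680, which is strictly less than the density bound 33124/9 since 9 ∤ 91 (the parts of T(91, 9) cannot all be equal).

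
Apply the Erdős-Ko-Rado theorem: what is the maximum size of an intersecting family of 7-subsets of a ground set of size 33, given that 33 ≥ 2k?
max |F| = C(32, 6) = 906192

The Erdős-Ko-Rado theorem states: for n ≥ 2k, an intersecting family of k-subsets of an n-element set has size at most C(n − 1, k − 1), with equality for 'star' families {A ⊆ [n] : |A| = k, i ∈ A} (fix an element i). For n = 33, k = 7: C(32, 6) = 906192.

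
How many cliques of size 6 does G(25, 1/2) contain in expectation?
E[# K_6] = C(25, 6) · (1/2)^C(6, 2) = 177100 / 2^15 = 44275/8192 ≈ 5.404663

For each 6-subset S of vertices (there are C(25, 6) = 177100 such S), let X_S = 1 if S induces a K_6 (all C(6, 2) = 15 edges present). Then P(X_S = 1) = (1/2)^15 = 1/32768. By linearity of expectation, E[# K_6] = C(25, 6) · (1/2)^15 = 177100 / 32768 = 44275/8192 ≈ 5.404663.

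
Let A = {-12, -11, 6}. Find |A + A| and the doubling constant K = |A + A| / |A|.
K = |A + A| / |A| = 6/3 = 2

Enumerate A + A = {a + b : a, b ∈ A}. With |A| = 3, there are |A|^2 = 9 ordered sum pairs; collecting distinct values, A + A = {-24, -23, -22, -6, -5, 12}, so |A + A| = 6. Thus K = 6/3 = 2. For comparison, the minimum possible |A + A| over all 3-element sets is 2·3 − 1 = 5 (so min K = 5/3), attained only by arithmetic progressions.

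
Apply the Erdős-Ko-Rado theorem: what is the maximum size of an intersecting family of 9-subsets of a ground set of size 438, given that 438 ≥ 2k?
max |F| = C(437, 8) = 30927424699697670

The Erdős-Ko-Rado theorem states: for n ≥ 2k, an intersecting family of k-subsets of an n-element set has size at most C(n − 1, k − 1), with equality for 'star' families {A ⊆ [n] : |A| = k, i ∈ A} (fix an element i). For n = 438, k = 9: C(437, 8) = 30927424699697670.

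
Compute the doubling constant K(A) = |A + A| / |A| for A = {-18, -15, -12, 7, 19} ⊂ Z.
K = |A + A| / |A| = 14/5

Enumerate A + A = {a + b : a, b ∈ A}. With |A| = 5, there are |A|^2 = 25 ordered sum pairs; collecting distinct values, A + A = {-36, -33, -30, -27, -24, -11, -8, -5, 1, 4, 7, 14, 26, 38}, so |A + A| = 14. Thus K = 14/5. For comparison, the minimum possible |A + A| over all 5-element sets is 2·5 − 1 = 9 (so min K = 9/5), attained only by arithmetic progressions.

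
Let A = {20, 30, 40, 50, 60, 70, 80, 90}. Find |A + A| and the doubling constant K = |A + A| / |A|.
K = |A + A| / |A| = 15/8

Enumerate A + A = {a + b : a, b ∈ A}. With |A| = 8, there are |A|^2 = 64 ordered sum pairs; collecting distinct values, A + A = {40, 50, 60, 70, 80, 90, 100, 110, 120, 130, 140, 150, 160, 170, 180}, so |A + A| = 15. Thus K = 15/8. Here |A + A| = 2|A| − 1 = 15, the minimum possible — so K = 15/8 is minimal, which holds iff A is an arithmetic progression.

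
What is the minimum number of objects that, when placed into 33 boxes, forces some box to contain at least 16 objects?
n = (16 − 1)·33 + 1 = 496

By the generalised pigeonhole principle, to guarantee some box contains ≥ r objects we need more than (r − 1) · k objects total. Threshold: n = (r − 1) · k + 1. With r = 16 and k = 33: n = 15 · 33 + 1 = 495 + 1 = 496. For n = 495 = 15 · 33, we can put exactly 15 objects in every box, avoiding 16 in any single one — so 496 is tight.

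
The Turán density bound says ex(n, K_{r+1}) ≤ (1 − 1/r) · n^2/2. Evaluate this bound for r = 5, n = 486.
Turán density bound = (4/5) · 486^2/2 = 472392/5 ≈ 94478.4

Turán's theorem: ex(n, K_{r+1}) is achieved by the complete r-partite Turán graph T(n, r) with parts as balanced as possible, and is at most (1 − 1/r) · n^2/2. For r = 5, n = 486: the density bound is (4/5) · 236196/2 = 472392/5 ≈ 94478.4. The integer-valued extremum is e(T(486, 5)) = 94478, which is strictly less than the density bound 472392/5 since 5 ∤ 486 (the parts of T(486, 5) cannot all be equal).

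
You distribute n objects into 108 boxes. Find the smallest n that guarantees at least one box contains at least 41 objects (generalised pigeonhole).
n = (41 − 1)·108 + 1 = 4321

By the generalised pigeonhole principle, to guarantee some box contains ≥ r objects we need more than (r − 1) · k objects total. Threshold: n = (r − 1) · k + 1. With r = 41 and k = 108: n = 40 · 108 + 1 = 4320 + 1 = 4321. For n = 4320 = 40 · 108, we can put exactly 40 objects in every box, avoiding 41 in any single one — so 4321 is tight.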